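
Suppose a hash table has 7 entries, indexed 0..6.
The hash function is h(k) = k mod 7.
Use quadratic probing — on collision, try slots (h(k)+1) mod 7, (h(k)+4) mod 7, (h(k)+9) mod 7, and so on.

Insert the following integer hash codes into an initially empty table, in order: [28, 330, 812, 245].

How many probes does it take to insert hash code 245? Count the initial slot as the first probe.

28: h=0 -> slot 0
330: h=1 -> slot 1
812: h=0, probe 0,1,4 -> slot 4
245: h=0, probe 0,1,4,2 -> slot 2
Table: [28, 330, 245, _, 812, _, _]

4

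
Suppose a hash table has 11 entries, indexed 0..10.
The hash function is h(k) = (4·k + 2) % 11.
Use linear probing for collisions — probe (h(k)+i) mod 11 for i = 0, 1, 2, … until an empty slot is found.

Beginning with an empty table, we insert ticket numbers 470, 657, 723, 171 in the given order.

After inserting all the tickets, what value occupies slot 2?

Insert 470: h=1, slot 1 empty -> index 1.
Insert 657: h=1, slot 1 occupied -> index 2.
Insert 723: h=1, slots 1,2 occupied -> index 3.
Insert 171: h=4, slot 4 empty -> index 4.
Table: [_, 470, 657, 723, 171, _, _, _, _, _, _]

657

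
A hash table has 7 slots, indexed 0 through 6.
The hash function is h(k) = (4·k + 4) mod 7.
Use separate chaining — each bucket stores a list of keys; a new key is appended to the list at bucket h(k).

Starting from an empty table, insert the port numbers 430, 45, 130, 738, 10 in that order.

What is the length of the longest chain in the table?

4

Insert 430: h=2, bucket 2 empty -> new chain.
Insert 45: h=2, bucket 2 nonempty -> append to chain.
Insert 130: h=6, bucket 6 empty -> new chain.
Insert 738: h=2, bucket 2 nonempty -> append to chain.
Insert 10: h=2, bucket 2 nonempty -> append to chain.
Final buckets:
0: —
1: —
2: 430 -> 45 -> 738 -> 10
3: —
4: —
5: —
6: 130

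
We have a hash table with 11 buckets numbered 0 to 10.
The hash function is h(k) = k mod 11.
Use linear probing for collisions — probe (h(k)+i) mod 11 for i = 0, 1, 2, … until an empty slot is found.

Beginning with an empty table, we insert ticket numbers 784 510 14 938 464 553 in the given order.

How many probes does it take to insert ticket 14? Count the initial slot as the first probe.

784 hashes to 3; slot 3 is free -> place at 3.
510 hashes to 4; slot 4 is free -> place at 4.
14 hashes to 3; 3,4 taken -> place at 5.
938 hashes to 3; 3,4,5 taken -> place at 6.
464 hashes to 2; slot 2 is free -> place at 2.
553 hashes to 3; 3,4,5,6 taken -> place at 7.
Table: [., ., 464, 784, 510, 14, 938, 553, ., ., .]

3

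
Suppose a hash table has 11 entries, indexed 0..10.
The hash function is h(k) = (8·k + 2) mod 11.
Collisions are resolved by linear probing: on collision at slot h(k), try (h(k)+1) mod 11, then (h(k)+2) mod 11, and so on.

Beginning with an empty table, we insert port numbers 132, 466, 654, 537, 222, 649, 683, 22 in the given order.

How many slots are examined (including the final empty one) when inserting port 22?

3

Insert 132: h=2, slot 2 empty => index 2.
Insert 466: h=1, slot 1 empty => index 1.
Insert 654: h=9, slot 9 empty => index 9.
Insert 537: h=8, slot 8 empty => index 8.
Insert 222: h=7, slot 7 empty => index 7.
Insert 649: h=2, slot 2 occupied => index 3.
Insert 683: h=10, slot 10 empty => index 10.
Insert 22: h=2, slots 2,3 occupied => index 4.
Table: [-, 466, 132, 649, 22, -, -, 222, 537, 654, 683]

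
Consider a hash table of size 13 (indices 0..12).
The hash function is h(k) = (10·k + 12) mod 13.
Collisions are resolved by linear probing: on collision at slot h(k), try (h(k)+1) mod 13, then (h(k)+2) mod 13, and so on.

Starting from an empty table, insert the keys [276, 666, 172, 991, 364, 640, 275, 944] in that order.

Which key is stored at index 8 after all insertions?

275

276: h=3 => slot 3
666: h=3, probe 3,4 => slot 4
172: h=3, probe 3,4,5 => slot 5
991: h=3, probe 3,4,5,6 => slot 6
364: h=12 => slot 12
640: h=3, probe 3,4,5,6,7 => slot 7
275: h=6, probe 6,7,8 => slot 8
944: h=1 => slot 1
Table: [_, 944, _, 276, 666, 172, 991, 640, 275, _, _, _, 364]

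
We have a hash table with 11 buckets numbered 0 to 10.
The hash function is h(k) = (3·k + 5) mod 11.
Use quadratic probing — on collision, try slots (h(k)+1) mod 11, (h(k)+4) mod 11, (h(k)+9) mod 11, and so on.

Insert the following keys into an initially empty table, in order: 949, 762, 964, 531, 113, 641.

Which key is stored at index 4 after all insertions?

949: h=3 => slot 3
762: h=3, probe 3,4 => slot 4
964: h=4, probe 4,5 => slot 5
531: h=3, probe 3,4,7 => slot 7
113: h=3, probe 3,4,7,1 => slot 1
641: h=3, probe 3,4,7,1,8 => slot 8
Table: [-, 113, -, 949, 762, 964, -, 531, 641, -, -]

762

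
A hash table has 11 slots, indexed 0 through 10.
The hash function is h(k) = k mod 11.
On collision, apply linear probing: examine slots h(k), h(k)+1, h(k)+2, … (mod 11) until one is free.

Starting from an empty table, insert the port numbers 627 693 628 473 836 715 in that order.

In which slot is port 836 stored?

4

627: h=0 => slot 0
693: h=0, probe 0,1 => slot 1
628: h=1, probe 1,2 => slot 2
473: h=0, probe 0,1,2,3 => slot 3
836: h=0, probe 0,1,2,3,4 => slot 4
715: h=0, probe 0,1,2,3,4,5 => slot 5
Table: [627, 693, 628, 473, 836, 715, ., ., ., ., .]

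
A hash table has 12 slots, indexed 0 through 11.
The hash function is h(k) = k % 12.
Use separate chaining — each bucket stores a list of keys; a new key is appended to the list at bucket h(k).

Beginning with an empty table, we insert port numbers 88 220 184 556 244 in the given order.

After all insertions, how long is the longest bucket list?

5

88 → bucket 4
220 → bucket 4 (collision)
184 → bucket 4 (collision)
556 → bucket 4 (collision)
244 → bucket 4 (collision)
Final buckets:
0: ∅
1: ∅
2: ∅
3: ∅
4: 88 -> 220 -> 184 -> 556 -> 244
5: ∅
6: ∅
7: ∅
8: ∅
9: ∅
10: ∅
11: ∅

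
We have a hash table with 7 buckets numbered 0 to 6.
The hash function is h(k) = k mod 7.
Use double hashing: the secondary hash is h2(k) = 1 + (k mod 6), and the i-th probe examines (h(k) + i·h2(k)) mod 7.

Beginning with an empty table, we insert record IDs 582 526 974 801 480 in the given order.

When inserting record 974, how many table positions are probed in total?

Insert 582: h=1, slot 1 empty -> index 1.
Insert 526: h=1, h2=5, slot 1 occupied -> index 6.
Insert 974: h=1, h2=3, slot 1 occupied -> index 4.
Insert 801: h=3, slot 3 empty -> index 3.
Insert 480: h=4, h2=1, slot 4 occupied -> index 5.
Table: [., 582, ., 801, 974, 480, 526]

2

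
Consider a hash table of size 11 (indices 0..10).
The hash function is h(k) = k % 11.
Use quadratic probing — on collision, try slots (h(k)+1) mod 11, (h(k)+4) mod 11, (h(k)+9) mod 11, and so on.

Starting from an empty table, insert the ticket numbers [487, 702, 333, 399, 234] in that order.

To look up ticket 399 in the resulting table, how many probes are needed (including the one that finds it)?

487: h=3 -> slot 3
702: h=9 -> slot 9
333: h=3, probe 3,4 -> slot 4
399: h=3, probe 3,4,7 -> slot 7
234: h=3, probe 3,4,7,1 -> slot 1
Table: [., 234, ., 487, 333, ., ., 399, ., 702, .]
Lookup 399: h=3, probe 3,4,7 → found at 7.

3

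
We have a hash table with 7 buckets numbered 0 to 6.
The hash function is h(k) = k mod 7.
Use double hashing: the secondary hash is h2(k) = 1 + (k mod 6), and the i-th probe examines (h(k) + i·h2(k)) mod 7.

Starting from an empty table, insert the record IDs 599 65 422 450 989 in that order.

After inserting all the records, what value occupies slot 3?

450

599 hashes to 4; slot 4 is free -> place at 4.
65 hashes to 2; slot 2 is free -> place at 2.
422 hashes to 2, h2=3; 2 taken -> place at 5.
450 hashes to 2, h2=1; 2 taken -> place at 3.
989 hashes to 2, h2=6; 2 taken -> place at 1.
Table: [∅, 989, 65, 450, 599, 422, ∅]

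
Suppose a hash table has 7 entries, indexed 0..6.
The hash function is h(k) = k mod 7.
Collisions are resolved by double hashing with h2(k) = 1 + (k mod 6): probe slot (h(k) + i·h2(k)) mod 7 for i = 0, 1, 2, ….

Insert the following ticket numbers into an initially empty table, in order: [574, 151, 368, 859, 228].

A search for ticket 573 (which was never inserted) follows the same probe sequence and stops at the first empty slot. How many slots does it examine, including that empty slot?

5

Insert 574: h=0, slot 0 empty -> index 0.
Insert 151: h=4, slot 4 empty -> index 4.
Insert 368: h=4, h2=3, slots 4,0 occupied -> index 3.
Insert 859: h=5, slot 5 empty -> index 5.
Insert 228: h=4, h2=1, slots 4,5 occupied -> index 6.
Table: [574, ., ., 368, 151, 859, 228]
Lookup 573: h=6, h2=4, probe 6,3,0,4,1 → slot 1 empty, not found.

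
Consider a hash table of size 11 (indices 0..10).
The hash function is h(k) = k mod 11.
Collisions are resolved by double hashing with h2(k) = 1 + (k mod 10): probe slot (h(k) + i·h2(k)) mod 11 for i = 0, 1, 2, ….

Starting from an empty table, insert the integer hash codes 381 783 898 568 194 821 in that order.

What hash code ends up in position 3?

568

Insert 381: h=7, slot 7 empty => index 7.
Insert 783: h=2, slot 2 empty => index 2.
Insert 898: h=7, h2=9, slot 7 occupied => index 5.
Insert 568: h=7, h2=9, slots 7,5 occupied => index 3.
Insert 194: h=7, h2=5, slot 7 occupied => index 1.
Insert 821: h=7, h2=2, slot 7 occupied => index 9.
Table: [_, 194, 783, 568, _, 898, _, 381, _, 821, _]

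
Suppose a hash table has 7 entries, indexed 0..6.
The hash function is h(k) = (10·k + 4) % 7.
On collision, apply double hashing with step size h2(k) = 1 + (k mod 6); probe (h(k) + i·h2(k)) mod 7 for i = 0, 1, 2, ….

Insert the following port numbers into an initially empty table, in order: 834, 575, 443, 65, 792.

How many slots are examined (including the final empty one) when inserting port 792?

Insert 834: h=0, slot 0 empty -> index 0.
Insert 575: h=0, h2=6, slot 0 occupied -> index 6.
Insert 443: h=3, slot 3 empty -> index 3.
Insert 65: h=3, h2=6, slot 3 occupied -> index 2.
Insert 792: h=0, h2=1, slot 0 occupied -> index 1.
Table: [834, 792, 65, 443, ., ., 575]

2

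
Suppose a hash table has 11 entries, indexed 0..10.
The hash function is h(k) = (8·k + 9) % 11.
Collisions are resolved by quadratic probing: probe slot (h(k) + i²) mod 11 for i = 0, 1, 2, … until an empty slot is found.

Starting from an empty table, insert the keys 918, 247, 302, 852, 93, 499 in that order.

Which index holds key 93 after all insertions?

Insert 918: h=5, slot 5 empty → index 5.
Insert 247: h=5, slot 5 occupied → index 6.
Insert 302: h=5, slots 5,6 occupied → index 9.
Insert 852: h=5, slots 5,6,9 occupied → index 3.
Insert 93: h=5, slots 5,6,9,3 occupied → index 10.
Insert 499: h=8, slot 8 empty → index 8.
Table: [∅, ∅, ∅, 852, ∅, 918, 247, ∅, 499, 302, 93]

10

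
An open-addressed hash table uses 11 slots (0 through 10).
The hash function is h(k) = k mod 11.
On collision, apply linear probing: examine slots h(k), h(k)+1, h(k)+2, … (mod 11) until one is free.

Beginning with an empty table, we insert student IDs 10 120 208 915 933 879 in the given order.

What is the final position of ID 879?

3

10: h=10 → slot 10
120: h=10, probe 10,0 → slot 0
208: h=10, probe 10,0,1 → slot 1
915: h=2 → slot 2
933: h=9 → slot 9
879: h=10, probe 10,0,1,2,3 → slot 3
Table: [120, 208, 915, 879, ., ., ., ., ., 933, 10]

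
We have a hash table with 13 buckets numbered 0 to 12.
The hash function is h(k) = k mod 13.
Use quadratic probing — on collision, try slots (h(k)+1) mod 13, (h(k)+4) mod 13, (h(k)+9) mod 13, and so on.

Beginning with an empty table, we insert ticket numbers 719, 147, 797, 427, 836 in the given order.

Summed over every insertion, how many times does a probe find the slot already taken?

6

Insert 719: h=4, slot 4 empty => index 4.
Insert 147: h=4, slot 4 occupied => index 5.
Insert 797: h=4, slots 4,5 occupied => index 8.
Insert 427: h=11, slot 11 empty => index 11.
Insert 836: h=4, slots 4,5,8 occupied => index 0.
Table: [836, _, _, _, 719, 147, _, _, 797, _, _, 427, _]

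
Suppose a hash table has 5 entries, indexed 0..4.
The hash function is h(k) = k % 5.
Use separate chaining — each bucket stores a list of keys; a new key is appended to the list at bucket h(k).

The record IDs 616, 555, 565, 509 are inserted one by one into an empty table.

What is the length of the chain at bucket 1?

1

616 → bucket 1
555 → bucket 0
565 → bucket 0 (collision)
509 → bucket 4
Final buckets:
0: 555 -> 565
1: 616
2: -
3: -
4: 509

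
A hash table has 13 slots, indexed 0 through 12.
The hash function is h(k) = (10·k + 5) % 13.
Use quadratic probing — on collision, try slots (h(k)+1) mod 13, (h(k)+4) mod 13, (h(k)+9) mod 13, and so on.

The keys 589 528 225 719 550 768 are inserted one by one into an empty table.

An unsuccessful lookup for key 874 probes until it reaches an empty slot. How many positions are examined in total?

3

589 hashes to 6; slot 6 is free → place at 6.
528 hashes to 7; slot 7 is free → place at 7.
225 hashes to 6; 6,7 taken → place at 10.
719 hashes to 6; 6,7,10 taken → place at 2.
550 hashes to 6; 6,7,10,2 taken → place at 9.
768 hashes to 2; 2 taken → place at 3.
Table: [-, -, 719, 768, -, -, 589, 528, -, 550, 225, -, -]
Lookup 874: h=9, probe 9,10,0 → slot 0 empty, not found.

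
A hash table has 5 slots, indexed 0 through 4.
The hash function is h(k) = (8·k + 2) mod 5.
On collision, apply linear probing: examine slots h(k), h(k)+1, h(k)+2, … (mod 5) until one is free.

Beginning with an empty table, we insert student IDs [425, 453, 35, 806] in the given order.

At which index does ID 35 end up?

425: h=2 -> slot 2
453: h=1 -> slot 1
35: h=2, probe 2,3 -> slot 3
806: h=0 -> slot 0
Table: [806, 453, 425, 35, _]

3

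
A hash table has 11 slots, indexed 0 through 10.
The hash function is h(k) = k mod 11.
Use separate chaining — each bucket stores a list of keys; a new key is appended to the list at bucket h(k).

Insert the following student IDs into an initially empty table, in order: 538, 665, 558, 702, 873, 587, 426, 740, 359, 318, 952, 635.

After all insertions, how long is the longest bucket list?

Insert 538: h=10, bucket 10 empty -> new chain.
Insert 665: h=5, bucket 5 empty -> new chain.
Insert 558: h=8, bucket 8 empty -> new chain.
Insert 702: h=9, bucket 9 empty -> new chain.
Insert 873: h=4, bucket 4 empty -> new chain.
Insert 587: h=4, bucket 4 nonempty -> append to chain.
Insert 426: h=8, bucket 8 nonempty -> append to chain.
Insert 740: h=3, bucket 3 empty -> new chain.
Insert 359: h=7, bucket 7 empty -> new chain.
Insert 318: h=10, bucket 10 nonempty -> append to chain.
Insert 952: h=6, bucket 6 empty -> new chain.
Insert 635: h=8, bucket 8 nonempty -> append to chain.
Final buckets:
0: -
1: -
2: -
3: 740
4: 873 -> 587
5: 665
6: 952
7: 359
8: 558 -> 426 -> 635
9: 702
10: 538 -> 318

3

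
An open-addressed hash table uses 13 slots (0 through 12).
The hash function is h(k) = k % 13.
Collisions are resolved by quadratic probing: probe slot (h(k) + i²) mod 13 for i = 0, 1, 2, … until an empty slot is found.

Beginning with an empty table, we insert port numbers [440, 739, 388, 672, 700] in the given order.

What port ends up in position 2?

388

Insert 440: h=11, slot 11 empty → index 11.
Insert 739: h=11, slot 11 occupied → index 12.
Insert 388: h=11, slots 11,12 occupied → index 2.
Insert 672: h=9, slot 9 empty → index 9.
Insert 700: h=11, slots 11,12,2 occupied → index 7.
Table: [., ., 388, ., ., ., ., 700, ., 672, ., 440, 739]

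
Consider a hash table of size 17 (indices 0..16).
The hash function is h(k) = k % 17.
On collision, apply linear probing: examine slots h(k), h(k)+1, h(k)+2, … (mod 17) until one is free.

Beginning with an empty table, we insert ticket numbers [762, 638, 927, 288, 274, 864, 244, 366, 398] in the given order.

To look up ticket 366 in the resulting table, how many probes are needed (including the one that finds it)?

3

762 hashes to 14; slot 14 is free -> place at 14.
638 hashes to 9; slot 9 is free -> place at 9.
927 hashes to 9; 9 taken -> place at 10.
288 hashes to 16; slot 16 is free -> place at 16.
274 hashes to 2; slot 2 is free -> place at 2.
864 hashes to 14; 14 taken -> place at 15.
244 hashes to 6; slot 6 is free -> place at 6.
366 hashes to 9; 9,10 taken -> place at 11.
398 hashes to 7; slot 7 is free -> place at 7.
Table: [_, _, 274, _, _, _, 244, 398, _, 638, 927, 366, _, _, 762, 864, 288]
Lookup 366: h=9, probe 9,10,11 → found at 11.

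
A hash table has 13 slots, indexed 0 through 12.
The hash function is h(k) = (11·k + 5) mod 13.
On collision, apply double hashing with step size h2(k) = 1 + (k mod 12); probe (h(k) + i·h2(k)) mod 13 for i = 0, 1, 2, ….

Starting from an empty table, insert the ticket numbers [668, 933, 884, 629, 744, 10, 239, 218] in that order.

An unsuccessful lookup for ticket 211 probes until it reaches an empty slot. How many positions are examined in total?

3

Insert 668: h=8, slot 8 empty => index 8.
Insert 933: h=11, slot 11 empty => index 11.
Insert 884: h=5, slot 5 empty => index 5.
Insert 629: h=8, h2=6, slot 8 occupied => index 1.
Insert 744: h=12, slot 12 empty => index 12.
Insert 10: h=11, h2=11, slot 11 occupied => index 9.
Insert 239: h=8, h2=12, slot 8 occupied => index 7.
Insert 218: h=11, h2=3, slots 11,1 occupied => index 4.
Table: [—, 629, —, —, 218, 884, —, 239, 668, 10, —, 933, 744]
Lookup 211: h=12, h2=8, probe 12,7,2 → slot 2 empty, not found.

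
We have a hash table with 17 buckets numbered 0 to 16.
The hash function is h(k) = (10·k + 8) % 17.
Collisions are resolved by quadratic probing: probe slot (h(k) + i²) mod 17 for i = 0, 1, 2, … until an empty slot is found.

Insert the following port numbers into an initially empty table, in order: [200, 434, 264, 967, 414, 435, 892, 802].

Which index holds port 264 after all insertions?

14

Insert 200: h=2, slot 2 empty → index 2.
Insert 434: h=13, slot 13 empty → index 13.
Insert 264: h=13, slot 13 occupied → index 14.
Insert 967: h=5, slot 5 empty → index 5.
Insert 414: h=0, slot 0 empty → index 0.
Insert 435: h=6, slot 6 empty → index 6.
Insert 892: h=3, slot 3 empty → index 3.
Insert 802: h=4, slot 4 empty → index 4.
Table: [414, ., 200, 892, 802, 967, 435, ., ., ., ., ., ., 434, 264, ., .]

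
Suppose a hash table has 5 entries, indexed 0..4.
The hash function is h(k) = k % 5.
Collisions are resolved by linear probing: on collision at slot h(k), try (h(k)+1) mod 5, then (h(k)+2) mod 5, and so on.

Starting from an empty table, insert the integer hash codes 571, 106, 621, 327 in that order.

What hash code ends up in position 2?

Insert 571: h=1, slot 1 empty → index 1.
Insert 106: h=1, slot 1 occupied → index 2.
Insert 621: h=1, slots 1,2 occupied → index 3.
Insert 327: h=2, slots 2,3 occupied → index 4.
Table: [—, 571, 106, 621, 327]

106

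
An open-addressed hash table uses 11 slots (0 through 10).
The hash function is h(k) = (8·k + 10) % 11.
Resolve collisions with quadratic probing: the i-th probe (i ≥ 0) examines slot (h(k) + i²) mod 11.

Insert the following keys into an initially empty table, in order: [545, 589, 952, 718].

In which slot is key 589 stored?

545: h=3 => slot 3
589: h=3, probe 3,4 => slot 4
952: h=3, probe 3,4,7 => slot 7
718: h=1 => slot 1
Table: [—, 718, —, 545, 589, —, —, 952, —, —, —]

4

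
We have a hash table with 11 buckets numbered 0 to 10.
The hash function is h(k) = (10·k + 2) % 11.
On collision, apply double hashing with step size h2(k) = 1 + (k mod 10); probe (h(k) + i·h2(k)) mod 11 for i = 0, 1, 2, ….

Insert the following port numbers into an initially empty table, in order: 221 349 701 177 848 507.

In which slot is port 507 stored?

Insert 221: h=1, slot 1 empty => index 1.
Insert 349: h=5, slot 5 empty => index 5.
Insert 701: h=5, h2=2, slot 5 occupied => index 7.
Insert 177: h=1, h2=8, slot 1 occupied => index 9.
Insert 848: h=1, h2=9, slot 1 occupied => index 10.
Insert 507: h=1, h2=8, slots 1,9 occupied => index 6.
Table: [_, 221, _, _, _, 349, 507, 701, _, 177, 848]

6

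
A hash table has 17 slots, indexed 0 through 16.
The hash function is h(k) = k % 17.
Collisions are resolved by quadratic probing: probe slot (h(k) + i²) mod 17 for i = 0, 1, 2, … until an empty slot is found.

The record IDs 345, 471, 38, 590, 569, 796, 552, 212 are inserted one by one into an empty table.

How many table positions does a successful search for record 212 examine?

4

345 hashes to 5; slot 5 is free -> place at 5.
471 hashes to 12; slot 12 is free -> place at 12.
38 hashes to 4; slot 4 is free -> place at 4.
590 hashes to 12; 12 taken -> place at 13.
569 hashes to 8; slot 8 is free -> place at 8.
796 hashes to 14; slot 14 is free -> place at 14.
552 hashes to 8; 8 taken -> place at 9.
212 hashes to 8; 8,9,12 taken -> place at 0.
Table: [212, -, -, -, 38, 345, -, -, 569, 552, -, -, 471, 590, 796, -, -]
Lookup 212: h=8, probe 8,9,12,0 → found at 0.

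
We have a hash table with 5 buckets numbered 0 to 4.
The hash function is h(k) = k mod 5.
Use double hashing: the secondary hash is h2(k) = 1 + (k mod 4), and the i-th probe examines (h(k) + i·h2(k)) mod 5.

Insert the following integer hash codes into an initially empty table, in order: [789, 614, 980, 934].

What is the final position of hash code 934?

3

789 hashes to 4; slot 4 is free -> place at 4.
614 hashes to 4, h2=3; 4 taken -> place at 2.
980 hashes to 0; slot 0 is free -> place at 0.
934 hashes to 4, h2=3; 4,2,0 taken -> place at 3.
Table: [980, —, 614, 934, 789]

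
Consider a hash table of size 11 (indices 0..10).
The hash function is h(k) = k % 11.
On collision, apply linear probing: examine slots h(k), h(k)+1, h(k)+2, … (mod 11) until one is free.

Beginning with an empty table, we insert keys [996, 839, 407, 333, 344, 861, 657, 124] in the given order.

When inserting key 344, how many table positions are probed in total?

996: h=6 => slot 6
839: h=3 => slot 3
407: h=0 => slot 0
333: h=3, probe 3,4 => slot 4
344: h=3, probe 3,4,5 => slot 5
861: h=3, probe 3,4,5,6,7 => slot 7
657: h=8 => slot 8
124: h=3, probe 3,4,5,6,7,8,9 => slot 9
Table: [407, -, -, 839, 333, 344, 996, 861, 657, 124, -]

3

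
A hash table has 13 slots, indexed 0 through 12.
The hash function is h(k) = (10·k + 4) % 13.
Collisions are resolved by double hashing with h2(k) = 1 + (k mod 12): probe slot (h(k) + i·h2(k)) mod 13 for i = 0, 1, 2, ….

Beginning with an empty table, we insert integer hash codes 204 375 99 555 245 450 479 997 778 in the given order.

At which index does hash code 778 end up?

204: h=3 => slot 3
375: h=10 => slot 10
99: h=6 => slot 6
555: h=3, h2=4, probe 3,7 => slot 7
245: h=10, h2=6, probe 10,3,9 => slot 9
450: h=6, h2=7, probe 6,0 => slot 0
479: h=10, h2=12, probe 10,9,8 => slot 8
997: h=3, h2=2, probe 3,5 => slot 5
778: h=10, h2=11, probe 10,8,6,4 => slot 4
Table: [450, _, _, 204, 778, 997, 99, 555, 479, 245, 375, _, _]

4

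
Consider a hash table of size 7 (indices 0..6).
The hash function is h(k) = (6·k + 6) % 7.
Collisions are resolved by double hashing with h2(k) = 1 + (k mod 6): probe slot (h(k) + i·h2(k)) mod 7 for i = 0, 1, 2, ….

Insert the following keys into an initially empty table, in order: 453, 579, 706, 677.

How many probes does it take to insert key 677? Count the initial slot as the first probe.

3

453 hashes to 1; slot 1 is free => place at 1.
579 hashes to 1, h2=4; 1 taken => place at 5.
706 hashes to 0; slot 0 is free => place at 0.
677 hashes to 1, h2=6; 1,0 taken => place at 6.
Table: [706, 453, ∅, ∅, ∅, 579, 677]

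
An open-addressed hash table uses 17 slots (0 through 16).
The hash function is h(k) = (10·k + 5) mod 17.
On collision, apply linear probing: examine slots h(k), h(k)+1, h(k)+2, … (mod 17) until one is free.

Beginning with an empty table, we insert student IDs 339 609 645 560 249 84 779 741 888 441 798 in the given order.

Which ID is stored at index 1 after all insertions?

Insert 339: h=12, slot 12 empty → index 12.
Insert 609: h=9, slot 9 empty → index 9.
Insert 645: h=12, slot 12 occupied → index 13.
Insert 560: h=12, slots 12,13 occupied → index 14.
Insert 249: h=13, slots 13,14 occupied → index 15.
Insert 84: h=12, slots 12,13,14,15 occupied → index 16.
Insert 779: h=9, slot 9 occupied → index 10.
Insert 741: h=3, slot 3 empty → index 3.
Insert 888: h=11, slot 11 empty → index 11.
Insert 441: h=12, slots 12,13,14,15,16 occupied → index 0.
Insert 798: h=12, slots 12,13,14,15,16,0 occupied → index 1.
Table: [441, 798, —, 741, —, —, —, —, —, 609, 779, 888, 339, 645, 560, 249, 84]

798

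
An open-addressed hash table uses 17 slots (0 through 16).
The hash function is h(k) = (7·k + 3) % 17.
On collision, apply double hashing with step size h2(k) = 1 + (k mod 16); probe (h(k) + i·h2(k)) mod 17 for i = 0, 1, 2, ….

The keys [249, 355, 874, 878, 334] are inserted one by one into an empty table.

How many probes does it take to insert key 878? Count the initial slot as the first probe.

249 hashes to 12; slot 12 is free → place at 12.
355 hashes to 6; slot 6 is free → place at 6.
874 hashes to 1; slot 1 is free → place at 1.
878 hashes to 12, h2=15; 12 taken → place at 10.
334 hashes to 12, h2=15; 12,10 taken → place at 8.
Table: [., 874, ., ., ., ., 355, ., 334, ., 878, ., 249, ., ., ., .]

2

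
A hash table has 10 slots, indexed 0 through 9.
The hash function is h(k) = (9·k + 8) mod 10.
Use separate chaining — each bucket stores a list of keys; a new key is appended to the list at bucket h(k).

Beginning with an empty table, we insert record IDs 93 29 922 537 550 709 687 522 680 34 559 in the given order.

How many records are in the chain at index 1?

93 → bucket 5
29 → bucket 9
922 → bucket 6
537 → bucket 1
550 → bucket 8
709 → bucket 9 (collision)
687 → bucket 1 (collision)
522 → bucket 6 (collision)
680 → bucket 8 (collision)
34 → bucket 4
559 → bucket 9 (collision)
Final buckets:
0: ∅
1: 537 -> 687
2: ∅
3: ∅
4: 34
5: 93
6: 922 -> 522
7: ∅
8: 550 -> 680
9: 29 -> 709 -> 559

2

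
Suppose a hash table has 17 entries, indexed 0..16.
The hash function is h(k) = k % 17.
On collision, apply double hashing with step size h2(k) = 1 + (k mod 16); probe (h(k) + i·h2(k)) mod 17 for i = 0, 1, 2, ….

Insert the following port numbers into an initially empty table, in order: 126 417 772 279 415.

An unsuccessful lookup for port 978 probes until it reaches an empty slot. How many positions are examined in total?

4

126 hashes to 7; slot 7 is free => place at 7.
417 hashes to 9; slot 9 is free => place at 9.
772 hashes to 7, h2=5; 7 taken => place at 12.
279 hashes to 7, h2=8; 7 taken => place at 15.
415 hashes to 7, h2=16; 7 taken => place at 6.
Table: [—, —, —, —, —, —, 415, 126, —, 417, —, —, 772, —, —, 279, —]
Lookup 978: h=9, h2=3, probe 9,12,15,1 → slot 1 empty, not found.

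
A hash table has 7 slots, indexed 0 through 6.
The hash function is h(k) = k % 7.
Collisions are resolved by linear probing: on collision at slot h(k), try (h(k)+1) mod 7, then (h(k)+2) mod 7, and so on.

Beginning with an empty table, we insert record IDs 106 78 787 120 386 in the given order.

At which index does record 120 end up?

4

106: h=1 → slot 1
78: h=1, probe 1,2 → slot 2
787: h=3 → slot 3
120: h=1, probe 1,2,3,4 → slot 4
386: h=1, probe 1,2,3,4,5 → slot 5
Table: [∅, 106, 78, 787, 120, 386, ∅]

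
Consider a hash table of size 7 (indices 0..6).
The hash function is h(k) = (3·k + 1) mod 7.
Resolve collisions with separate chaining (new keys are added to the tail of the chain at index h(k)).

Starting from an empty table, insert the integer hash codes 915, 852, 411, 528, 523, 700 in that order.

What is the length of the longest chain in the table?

Insert 915: h=2, bucket 2 empty -> new chain.
Insert 852: h=2, bucket 2 nonempty -> append to chain.
Insert 411: h=2, bucket 2 nonempty -> append to chain.
Insert 528: h=3, bucket 3 empty -> new chain.
Insert 523: h=2, bucket 2 nonempty -> append to chain.
Insert 700: h=1, bucket 1 empty -> new chain.
Final buckets:
0: —
1: 700
2: 915 -> 852 -> 411 -> 523
3: 528
4: —
5: —
6: —

4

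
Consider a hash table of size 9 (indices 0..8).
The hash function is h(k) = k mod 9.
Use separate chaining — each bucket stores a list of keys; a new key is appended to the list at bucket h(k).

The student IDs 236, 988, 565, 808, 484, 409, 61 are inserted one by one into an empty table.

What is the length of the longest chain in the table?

Insert 236: h=2, bucket 2 empty -> new chain.
Insert 988: h=7, bucket 7 empty -> new chain.
Insert 565: h=7, bucket 7 nonempty -> append to chain.
Insert 808: h=7, bucket 7 nonempty -> append to chain.
Insert 484: h=7, bucket 7 nonempty -> append to chain.
Insert 409: h=4, bucket 4 empty -> new chain.
Insert 61: h=7, bucket 7 nonempty -> append to chain.
Final buckets:
0: ∅
1: ∅
2: 236
3: ∅
4: 409
5: ∅
6: ∅
7: 988 -> 565 -> 808 -> 484 -> 61
8: ∅

5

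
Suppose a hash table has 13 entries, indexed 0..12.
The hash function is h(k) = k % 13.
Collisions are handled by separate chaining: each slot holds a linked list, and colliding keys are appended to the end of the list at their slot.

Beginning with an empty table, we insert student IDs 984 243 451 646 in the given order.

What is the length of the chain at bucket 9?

984 -> bucket 9
243 -> bucket 9 (collision)
451 -> bucket 9 (collision)
646 -> bucket 9 (collision)
Final buckets:
0: -
1: -
2: -
3: -
4: -
5: -
6: -
7: -
8: -
9: 984 -> 243 -> 451 -> 646
10: -
11: -
12: -

4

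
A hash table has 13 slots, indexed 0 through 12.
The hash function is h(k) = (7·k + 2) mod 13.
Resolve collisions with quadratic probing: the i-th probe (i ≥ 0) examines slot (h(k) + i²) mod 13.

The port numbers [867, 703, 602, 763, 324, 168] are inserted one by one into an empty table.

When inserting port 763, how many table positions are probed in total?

2

867: h=0 => slot 0
703: h=9 => slot 9
602: h=4 => slot 4
763: h=0, probe 0,1 => slot 1
324: h=8 => slot 8
168: h=8, probe 8,9,12 => slot 12
Table: [867, 763, ., ., 602, ., ., ., 324, 703, ., ., 168]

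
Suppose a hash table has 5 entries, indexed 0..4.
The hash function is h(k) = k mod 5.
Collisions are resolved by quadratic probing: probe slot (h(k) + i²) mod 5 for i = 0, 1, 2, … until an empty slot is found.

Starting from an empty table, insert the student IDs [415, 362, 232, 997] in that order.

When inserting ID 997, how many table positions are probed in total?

3

415: h=0 => slot 0
362: h=2 => slot 2
232: h=2, probe 2,3 => slot 3
997: h=2, probe 2,3,1 => slot 1
Table: [415, 997, 362, 232, .]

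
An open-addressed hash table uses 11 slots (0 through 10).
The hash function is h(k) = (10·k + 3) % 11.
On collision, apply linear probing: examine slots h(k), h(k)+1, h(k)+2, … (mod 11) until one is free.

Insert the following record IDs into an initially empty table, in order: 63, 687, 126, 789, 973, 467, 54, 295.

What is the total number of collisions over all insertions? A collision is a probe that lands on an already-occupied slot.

Insert 63: h=6, slot 6 empty → index 6.
Insert 687: h=9, slot 9 empty → index 9.
Insert 126: h=9, slot 9 occupied → index 10.
Insert 789: h=6, slot 6 occupied → index 7.
Insert 973: h=9, slots 9,10 occupied → index 0.
Insert 467: h=9, slots 9,10,0 occupied → index 1.
Insert 54: h=4, slot 4 empty → index 4.
Insert 295: h=5, slot 5 empty → index 5.
Table: [973, 467, —, —, 54, 295, 63, 789, —, 687, 126]

7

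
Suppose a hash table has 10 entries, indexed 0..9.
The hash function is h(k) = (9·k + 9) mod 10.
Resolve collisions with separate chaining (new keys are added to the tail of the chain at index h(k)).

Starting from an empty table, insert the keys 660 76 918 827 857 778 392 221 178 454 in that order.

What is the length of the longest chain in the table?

Insert 660: h=9, bucket 9 empty -> new chain.
Insert 76: h=3, bucket 3 empty -> new chain.
Insert 918: h=1, bucket 1 empty -> new chain.
Insert 827: h=2, bucket 2 empty -> new chain.
Insert 857: h=2, bucket 2 nonempty -> append to chain.
Insert 778: h=1, bucket 1 nonempty -> append to chain.
Insert 392: h=7, bucket 7 empty -> new chain.
Insert 221: h=8, bucket 8 empty -> new chain.
Insert 178: h=1, bucket 1 nonempty -> append to chain.
Insert 454: h=5, bucket 5 empty -> new chain.
Final buckets:
0: _
1: 918 -> 778 -> 178
2: 827 -> 857
3: 76
4: _
5: 454
6: _
7: 392
8: 221
9: 660

3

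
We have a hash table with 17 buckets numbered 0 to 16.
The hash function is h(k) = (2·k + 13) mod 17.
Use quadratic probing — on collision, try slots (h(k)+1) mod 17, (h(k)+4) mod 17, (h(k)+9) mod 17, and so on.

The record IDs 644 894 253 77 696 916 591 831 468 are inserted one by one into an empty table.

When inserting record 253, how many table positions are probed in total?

2

644 hashes to 9; slot 9 is free => place at 9.
894 hashes to 16; slot 16 is free => place at 16.
253 hashes to 9; 9 taken => place at 10.
77 hashes to 14; slot 14 is free => place at 14.
696 hashes to 11; slot 11 is free => place at 11.
916 hashes to 9; 9,10 taken => place at 13.
591 hashes to 5; slot 5 is free => place at 5.
831 hashes to 9; 9,10,13 taken => place at 1.
468 hashes to 14; 14 taken => place at 15.
Table: [., 831, ., ., ., 591, ., ., ., 644, 253, 696, ., 916, 77, 468, 894]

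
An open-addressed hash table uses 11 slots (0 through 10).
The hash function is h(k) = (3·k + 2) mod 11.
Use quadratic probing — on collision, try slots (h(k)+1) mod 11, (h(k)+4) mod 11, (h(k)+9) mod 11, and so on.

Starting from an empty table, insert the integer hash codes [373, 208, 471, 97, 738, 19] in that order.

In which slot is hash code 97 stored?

8

Insert 373: h=10, slot 10 empty => index 10.
Insert 208: h=10, slot 10 occupied => index 0.
Insert 471: h=7, slot 7 empty => index 7.
Insert 97: h=7, slot 7 occupied => index 8.
Insert 738: h=5, slot 5 empty => index 5.
Insert 19: h=4, slot 4 empty => index 4.
Table: [208, —, —, —, 19, 738, —, 471, 97, —, 373]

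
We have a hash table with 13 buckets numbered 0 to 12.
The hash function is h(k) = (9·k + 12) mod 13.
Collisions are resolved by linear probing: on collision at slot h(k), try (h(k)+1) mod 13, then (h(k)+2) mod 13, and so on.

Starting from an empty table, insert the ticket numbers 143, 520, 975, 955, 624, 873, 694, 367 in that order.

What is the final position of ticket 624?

3

Insert 143: h=12, slot 12 empty => index 12.
Insert 520: h=12, slot 12 occupied => index 0.
Insert 975: h=12, slots 12,0 occupied => index 1.
Insert 955: h=1, slot 1 occupied => index 2.
Insert 624: h=12, slots 12,0,1,2 occupied => index 3.
Insert 873: h=4, slot 4 empty => index 4.
Insert 694: h=5, slot 5 empty => index 5.
Insert 367: h=0, slots 0,1,2,3,4,5 occupied => index 6.
Table: [520, 975, 955, 624, 873, 694, 367, ., ., ., ., ., 143]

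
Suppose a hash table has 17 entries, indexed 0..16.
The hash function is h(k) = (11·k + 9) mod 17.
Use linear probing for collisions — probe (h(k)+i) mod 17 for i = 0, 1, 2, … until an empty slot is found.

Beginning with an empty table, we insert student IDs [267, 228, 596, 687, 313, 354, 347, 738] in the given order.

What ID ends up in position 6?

347

267 hashes to 5; slot 5 is free → place at 5.
228 hashes to 1; slot 1 is free → place at 1.
596 hashes to 3; slot 3 is free → place at 3.
687 hashes to 1; 1 taken → place at 2.
313 hashes to 1; 1,2,3 taken → place at 4.
354 hashes to 10; slot 10 is free → place at 10.
347 hashes to 1; 1,2,3,4,5 taken → place at 6.
738 hashes to 1; 1,2,3,4,5,6 taken → place at 7.
Table: [-, 228, 687, 596, 313, 267, 347, 738, -, -, 354, -, -, -, -, -, -]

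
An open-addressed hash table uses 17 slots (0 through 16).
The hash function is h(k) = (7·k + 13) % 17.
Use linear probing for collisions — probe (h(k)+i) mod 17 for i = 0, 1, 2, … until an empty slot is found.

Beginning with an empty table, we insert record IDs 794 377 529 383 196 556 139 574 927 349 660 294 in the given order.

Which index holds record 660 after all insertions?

15

Insert 794: h=12, slot 12 empty -> index 12.
Insert 377: h=0, slot 0 empty -> index 0.
Insert 529: h=10, slot 10 empty -> index 10.
Insert 383: h=8, slot 8 empty -> index 8.
Insert 196: h=8, slot 8 occupied -> index 9.
Insert 556: h=12, slot 12 occupied -> index 13.
Insert 139: h=0, slot 0 occupied -> index 1.
Insert 574: h=2, slot 2 empty -> index 2.
Insert 927: h=8, slots 8,9,10 occupied -> index 11.
Insert 349: h=8, slots 8,9,10,11,12,13 occupied -> index 14.
Insert 660: h=9, slots 9,10,11,12,13,14 occupied -> index 15.
Insert 294: h=14, slots 14,15 occupied -> index 16.
Table: [377, 139, 574, ., ., ., ., ., 383, 196, 529, 927, 794, 556, 349, 660, 294]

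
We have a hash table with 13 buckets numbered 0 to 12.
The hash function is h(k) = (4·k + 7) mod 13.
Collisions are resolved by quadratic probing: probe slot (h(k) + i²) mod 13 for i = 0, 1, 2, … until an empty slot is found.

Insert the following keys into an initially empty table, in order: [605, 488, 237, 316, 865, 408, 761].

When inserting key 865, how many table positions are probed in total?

605 hashes to 9; slot 9 is free → place at 9.
488 hashes to 9; 9 taken → place at 10.
237 hashes to 6; slot 6 is free → place at 6.
316 hashes to 10; 10 taken → place at 11.
865 hashes to 9; 9,10 taken → place at 0.
408 hashes to 1; slot 1 is free → place at 1.
761 hashes to 9; 9,10,0 taken → place at 5.
Table: [865, 408, ., ., ., 761, 237, ., ., 605, 488, 316, .]

3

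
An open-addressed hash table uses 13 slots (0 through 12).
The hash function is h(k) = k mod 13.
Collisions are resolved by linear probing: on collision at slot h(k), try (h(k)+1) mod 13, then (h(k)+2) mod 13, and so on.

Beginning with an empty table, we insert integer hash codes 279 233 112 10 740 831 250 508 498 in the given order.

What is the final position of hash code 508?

279 hashes to 6; slot 6 is free -> place at 6.
233 hashes to 12; slot 12 is free -> place at 12.
112 hashes to 8; slot 8 is free -> place at 8.
10 hashes to 10; slot 10 is free -> place at 10.
740 hashes to 12; 12 taken -> place at 0.
831 hashes to 12; 12,0 taken -> place at 1.
250 hashes to 3; slot 3 is free -> place at 3.
508 hashes to 1; 1 taken -> place at 2.
498 hashes to 4; slot 4 is free -> place at 4.
Table: [740, 831, 508, 250, 498, _, 279, _, 112, _, 10, _, 233]

2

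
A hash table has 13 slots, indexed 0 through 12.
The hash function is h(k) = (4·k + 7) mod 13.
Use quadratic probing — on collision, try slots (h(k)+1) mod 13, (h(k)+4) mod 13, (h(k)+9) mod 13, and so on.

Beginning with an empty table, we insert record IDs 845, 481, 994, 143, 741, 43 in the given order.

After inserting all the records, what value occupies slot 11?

143

845 hashes to 7; slot 7 is free → place at 7.
481 hashes to 7; 7 taken → place at 8.
994 hashes to 5; slot 5 is free → place at 5.
143 hashes to 7; 7,8 taken → place at 11.
741 hashes to 7; 7,8,11 taken → place at 3.
43 hashes to 10; slot 10 is free → place at 10.
Table: [., ., ., 741, ., 994, ., 845, 481, ., 43, 143, .]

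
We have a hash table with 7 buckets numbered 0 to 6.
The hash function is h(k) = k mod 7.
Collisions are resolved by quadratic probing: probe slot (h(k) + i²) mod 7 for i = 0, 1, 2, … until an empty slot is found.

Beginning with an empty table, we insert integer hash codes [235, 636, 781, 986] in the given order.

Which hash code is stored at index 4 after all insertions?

235

235 hashes to 4; slot 4 is free -> place at 4.
636 hashes to 6; slot 6 is free -> place at 6.
781 hashes to 4; 4 taken -> place at 5.
986 hashes to 6; 6 taken -> place at 0.
Table: [986, ., ., ., 235, 781, 636]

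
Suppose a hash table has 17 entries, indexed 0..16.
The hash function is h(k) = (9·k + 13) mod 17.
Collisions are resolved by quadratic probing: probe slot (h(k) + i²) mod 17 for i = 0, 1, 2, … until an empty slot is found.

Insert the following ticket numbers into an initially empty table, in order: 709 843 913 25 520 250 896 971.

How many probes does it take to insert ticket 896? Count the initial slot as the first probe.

4

709 hashes to 2; slot 2 is free → place at 2.
843 hashes to 1; slot 1 is free → place at 1.
913 hashes to 2; 2 taken → place at 3.
25 hashes to 0; slot 0 is free → place at 0.
520 hashes to 1; 1,2 taken → place at 5.
250 hashes to 2; 2,3 taken → place at 6.
896 hashes to 2; 2,3,6 taken → place at 11.
971 hashes to 14; slot 14 is free → place at 14.
Table: [25, 843, 709, 913, -, 520, 250, -, -, -, -, 896, -, -, 971, -, -]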